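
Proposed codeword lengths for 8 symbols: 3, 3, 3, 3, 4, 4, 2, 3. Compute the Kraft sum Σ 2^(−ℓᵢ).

1

With common denominator 2^4 = 16: Σ 2^(−ℓᵢ) = 2/16 + 2/16 + 2/16 + 2/16 + 1/16 + 1/16 + 4/16 + 2/16 = 16/16 = 1.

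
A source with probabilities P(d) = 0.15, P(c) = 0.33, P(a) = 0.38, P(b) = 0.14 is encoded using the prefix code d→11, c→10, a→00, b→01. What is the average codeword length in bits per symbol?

L̄ = Σ pᵢ·ℓᵢ = 0.15·2 + 0.33·2 + 0.38·2 + 0.14·2 = 2 bits/symbol.

2 bits/symbol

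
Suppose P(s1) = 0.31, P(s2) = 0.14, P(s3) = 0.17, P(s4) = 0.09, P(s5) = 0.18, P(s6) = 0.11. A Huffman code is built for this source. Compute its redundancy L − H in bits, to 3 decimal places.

Entropy H = −Σ p log₂ p ≈ 2.4637 bits.
Huffman merges: 9/100+11/100→1/5; 7/50+17/100→31/100; 9/50+1/5→19/50; 31/100+31/100→31/50; 19/50+31/50→1. L = 251/100 ≈ 2.5100.
L − H = 2.5100 − 2.4637 = 0.046 bits.

0.046 bits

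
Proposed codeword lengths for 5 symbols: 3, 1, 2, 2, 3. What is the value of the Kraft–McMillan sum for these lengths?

With common denominator 2^3 = 8: Σ 2^(−ℓᵢ) = 1/8 + 4/8 + 2/8 + 2/8 + 1/8 = 10/8 = 1.25.

1.25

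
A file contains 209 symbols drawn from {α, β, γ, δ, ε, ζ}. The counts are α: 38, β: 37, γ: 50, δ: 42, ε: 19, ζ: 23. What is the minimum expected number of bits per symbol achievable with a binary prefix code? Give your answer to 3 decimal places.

2.560 bits/symbol

Probabilities are the counts divided by 209.
Repeatedly combine the two least-probable nodes; the expected code length is the sum of the merged weights.
merge 1/11 + 23/209 → 42/209
merge 37/209 + 2/11 → 75/209
merge 42/209 + 42/209 → 84/209
merge 50/209 + 75/209 → 125/209
merge 84/209 + 125/209 → 1
L = 42/209 + 75/209 + 84/209 + 125/209 + 1 = 535/209 ≈ 2.560 bits/symbol.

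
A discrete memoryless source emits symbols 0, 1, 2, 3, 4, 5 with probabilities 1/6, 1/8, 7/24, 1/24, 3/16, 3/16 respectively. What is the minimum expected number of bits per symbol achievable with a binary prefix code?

Repeatedly combine the two least-probable nodes; the expected code length is the sum of the merged weights.
merge 1/24 + 1/8 → 1/6
merge 1/6 + 1/6 → 1/3
merge 3/16 + 3/16 → 3/8
merge 7/24 + 1/3 → 5/8
merge 3/8 + 5/8 → 1
L = 1/6 + 1/3 + 3/8 + 5/8 + 1 = 5/2 = 2.5 bits/symbol.

2.5 bits/symbol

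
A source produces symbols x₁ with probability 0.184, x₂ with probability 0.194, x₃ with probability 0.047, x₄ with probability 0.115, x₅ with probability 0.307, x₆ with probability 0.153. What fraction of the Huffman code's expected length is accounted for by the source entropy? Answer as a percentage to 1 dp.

Entropy H = −Σ p log₂ p ≈ 2.4119 bits.
Huffman merges: 47/1000+23/200→81/500; 153/1000+81/500→63/200; 23/125+97/500→189/500; 307/1000+63/200→311/500; 189/500+311/500→1. L = 2477/1000 ≈ 2.4770.
Efficiency = H/L = 2.4119/2.4770 = 97.4%.

97.4%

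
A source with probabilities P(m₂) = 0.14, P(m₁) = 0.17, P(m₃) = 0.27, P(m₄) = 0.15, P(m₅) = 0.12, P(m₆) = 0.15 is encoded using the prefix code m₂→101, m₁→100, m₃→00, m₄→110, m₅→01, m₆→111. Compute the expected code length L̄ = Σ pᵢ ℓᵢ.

L̄ = Σ pᵢ·ℓᵢ = 0.14·3 + 0.17·3 + 0.27·2 + 0.15·3 + 0.12·2 + 0.15·3 = 2.61 bits/symbol.

2.61 bits/symbol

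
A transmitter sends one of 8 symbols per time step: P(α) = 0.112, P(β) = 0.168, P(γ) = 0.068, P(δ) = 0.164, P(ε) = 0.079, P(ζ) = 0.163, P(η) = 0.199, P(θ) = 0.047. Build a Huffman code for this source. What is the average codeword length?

2.916 bits/symbol

Repeatedly combine the two least-probable nodes; the expected code length is the sum of the merged weights.
merge 47/1000 + 17/250 → 23/200
merge 79/1000 + 14/125 → 191/1000
merge 23/200 + 163/1000 → 139/500
merge 41/250 + 21/125 → 83/250
merge 191/1000 + 199/1000 → 39/100
merge 139/500 + 83/250 → 61/100
merge 39/100 + 61/100 → 1
L = 23/200 + 191/1000 + 139/500 + 83/250 + 39/100 + 61/100 + 1 = 729/250 = 2.916 bits/symbol.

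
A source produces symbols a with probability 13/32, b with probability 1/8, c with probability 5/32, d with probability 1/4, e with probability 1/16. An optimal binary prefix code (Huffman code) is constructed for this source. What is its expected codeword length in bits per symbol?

Repeatedly combine the two least-probable nodes; the expected code length is the sum of the merged weights.
merge 1/16 + 1/8 → 3/16
merge 5/32 + 3/16 → 11/32
merge 1/4 + 11/32 → 19/32
merge 13/32 + 19/32 → 1
L = 3/16 + 11/32 + 19/32 + 1 = 17/8 = 2.125 bits/symbol.

2.125 bits/symbol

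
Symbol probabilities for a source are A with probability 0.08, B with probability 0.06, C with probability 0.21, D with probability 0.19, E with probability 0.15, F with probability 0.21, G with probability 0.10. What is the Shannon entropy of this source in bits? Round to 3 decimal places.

2.679 bits

H = −Σ pᵢ log₂ pᵢ.
−0.08·log₂(0.08) = 0.2915
−0.06·log₂(0.06) = 0.2435
−0.21·log₂(0.21) = 0.4728
−0.19·log₂(0.19) = 0.4552
−0.15·log₂(0.15) = 0.4105
−0.21·log₂(0.21) = 0.4728
−0.10·log₂(0.10) = 0.3322
Sum ≈ 2.6787 → 2.679 bits.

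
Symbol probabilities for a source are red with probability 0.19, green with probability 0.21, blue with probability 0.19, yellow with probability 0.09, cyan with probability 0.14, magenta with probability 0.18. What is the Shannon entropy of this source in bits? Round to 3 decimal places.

H = −Σ pᵢ log₂ pᵢ.
−0.19·log₂(0.19) = 0.4552
−0.21·log₂(0.21) = 0.4728
−0.19·log₂(0.19) = 0.4552
−0.09·log₂(0.09) = 0.3127
−0.14·log₂(0.14) = 0.3971
−0.18·log₂(0.18) = 0.4453
Sum ≈ 2.5383 → 2.538 bits.

2.538 bits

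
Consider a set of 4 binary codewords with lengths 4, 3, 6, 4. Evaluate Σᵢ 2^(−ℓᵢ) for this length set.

0.265625

With common denominator 2^6 = 64: Σ 2^(−ℓᵢ) = 4/64 + 8/64 + 1/64 + 4/64 = 17/64 = 0.265625.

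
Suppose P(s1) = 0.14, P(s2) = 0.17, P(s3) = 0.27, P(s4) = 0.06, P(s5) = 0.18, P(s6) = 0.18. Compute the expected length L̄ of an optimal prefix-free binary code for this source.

Repeatedly combine the two least-probable nodes; the expected code length is the sum of the merged weights.
merge 3/50 + 7/50 → 1/5
merge 17/100 + 9/50 → 7/20
merge 9/50 + 1/5 → 19/50
merge 27/100 + 7/20 → 31/50
merge 19/50 + 31/50 → 1
L = 1/5 + 7/20 + 19/50 + 31/50 + 1 = 51/20 = 2.55 bits/symbol.

2.55 bits/symbol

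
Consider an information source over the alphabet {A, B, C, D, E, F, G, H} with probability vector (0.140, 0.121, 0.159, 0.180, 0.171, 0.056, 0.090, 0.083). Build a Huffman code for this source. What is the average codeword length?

2.959 bits/symbol

Repeatedly combine the two least-probable nodes; the expected code length is the sum of the merged weights.
merge 7/125 + 83/1000 → 139/1000
merge 9/100 + 121/1000 → 211/1000
merge 139/1000 + 7/50 → 279/1000
merge 159/1000 + 171/1000 → 33/100
merge 9/50 + 211/1000 → 391/1000
merge 279/1000 + 33/100 → 609/1000
merge 391/1000 + 609/1000 → 1
L = 139/1000 + 211/1000 + 279/1000 + 33/100 + 391/1000 + 609/1000 + 1 = 2959/1000 = 2.959 bits/symbol.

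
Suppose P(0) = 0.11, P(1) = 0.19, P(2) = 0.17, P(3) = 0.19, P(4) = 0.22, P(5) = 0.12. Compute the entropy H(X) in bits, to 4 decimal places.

2.5430 bits

H = −Σ pᵢ log₂ pᵢ.
−0.11·log₂(0.11) = 0.3503
−0.19·log₂(0.19) = 0.4552
−0.17·log₂(0.17) = 0.4346
−0.19·log₂(0.19) = 0.4552
−0.22·log₂(0.22) = 0.4806
−0.12·log₂(0.12) = 0.3671
Sum ≈ 2.5430 → 2.5430 bits.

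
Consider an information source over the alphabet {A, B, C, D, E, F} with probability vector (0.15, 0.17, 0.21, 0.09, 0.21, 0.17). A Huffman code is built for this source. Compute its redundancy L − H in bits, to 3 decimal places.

Entropy H = −Σ p log₂ p ≈ 2.5380 bits.
Huffman merges: 9/100+3/20→6/25; 17/100+17/100→17/50; 21/100+21/100→21/50; 6/25+17/50→29/50; 21/50+29/50→1. L = 129/50 ≈ 2.5800.
L − H = 2.5800 − 2.5380 = 0.042 bits.

0.042 bits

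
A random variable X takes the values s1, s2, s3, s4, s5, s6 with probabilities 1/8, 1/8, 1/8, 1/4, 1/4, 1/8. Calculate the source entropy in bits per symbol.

Each probability is a power of 1/2, so log₂(1/p) is an integer.
H = Σ p·log₂(1/p) = 1/8·3 + 1/8·3 + 1/8·3 + 1/4·2 + 1/4·2 + 1/8·3 = 2.5 bits.

2.5 bits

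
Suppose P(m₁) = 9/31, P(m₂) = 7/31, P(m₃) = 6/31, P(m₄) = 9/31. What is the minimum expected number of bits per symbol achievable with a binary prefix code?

Repeatedly combine the two least-probable nodes; the expected code length is the sum of the merged weights.
merge 6/31 + 7/31 → 13/31
merge 9/31 + 9/31 → 18/31
merge 13/31 + 18/31 → 1
L = 13/31 + 18/31 + 1 = 2 bits/symbol.

2 bits/symbol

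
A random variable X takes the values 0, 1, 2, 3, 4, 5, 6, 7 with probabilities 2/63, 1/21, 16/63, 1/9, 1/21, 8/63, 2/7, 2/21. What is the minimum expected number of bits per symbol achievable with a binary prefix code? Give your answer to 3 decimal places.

Repeatedly combine the two least-probable nodes; the expected code length is the sum of the merged weights.
merge 2/63 + 1/21 → 5/63
merge 1/21 + 5/63 → 8/63
merge 2/21 + 1/9 → 13/63
merge 8/63 + 8/63 → 16/63
merge 13/63 + 16/63 → 29/63
merge 16/63 + 2/7 → 34/63
merge 29/63 + 34/63 → 1
L = 5/63 + 8/63 + 13/63 + 16/63 + 29/63 + 34/63 + 1 = 8/3 ≈ 2.667 bits/symbol.

2.667 bits/symbol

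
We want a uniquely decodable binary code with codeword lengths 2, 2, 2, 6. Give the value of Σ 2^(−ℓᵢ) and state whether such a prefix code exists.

0.765625; yes

With common denominator 2^6 = 64: Σ 2^(−ℓᵢ) = 16/64 + 16/64 + 16/64 + 1/64 = 49/64 = 0.765625.
Kraft's inequality requires Σ ≤ 1; here Σ = 0.765625 ≤ 1, so such a prefix code exists.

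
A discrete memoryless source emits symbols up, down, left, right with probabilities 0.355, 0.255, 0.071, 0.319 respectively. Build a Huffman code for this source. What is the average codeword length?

1.971 bits/symbol

Repeatedly combine the two least-probable nodes; the expected code length is the sum of the merged weights.
merge 71/1000 + 51/200 → 163/500
merge 319/1000 + 163/500 → 129/200
merge 71/200 + 129/200 → 1
L = 163/500 + 129/200 + 1 = 1971/1000 = 1.971 bits/symbol.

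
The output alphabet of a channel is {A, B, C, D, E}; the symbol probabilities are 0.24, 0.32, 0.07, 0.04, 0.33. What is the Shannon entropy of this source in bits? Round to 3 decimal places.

2.002 bits

H = −Σ pᵢ log₂ pᵢ.
−0.24·log₂(0.24) = 0.4941
−0.32·log₂(0.32) = 0.5260
−0.07·log₂(0.07) = 0.2686
−0.04·log₂(0.04) = 0.1858
−0.33·log₂(0.33) = 0.5278
Sum ≈ 2.0023 → 2.002 bits.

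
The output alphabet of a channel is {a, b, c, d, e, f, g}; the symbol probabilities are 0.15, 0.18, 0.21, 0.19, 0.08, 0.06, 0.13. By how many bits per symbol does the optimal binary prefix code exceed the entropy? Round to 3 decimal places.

0.038 bits

Entropy H = −Σ p log₂ p ≈ 2.7016 bits.
Huffman merges: 3/50+2/25→7/50; 13/100+7/50→27/100; 3/20+9/50→33/100; 19/100+21/100→2/5; 27/100+33/100→3/5; 2/5+3/5→1. L = 137/50 ≈ 2.7400.
L − H = 2.7400 − 2.7016 = 0.038 bits.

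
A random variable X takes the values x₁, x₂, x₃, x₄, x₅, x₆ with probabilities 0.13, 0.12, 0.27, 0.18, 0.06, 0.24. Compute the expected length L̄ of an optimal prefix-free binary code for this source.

Repeatedly combine the two least-probable nodes; the expected code length is the sum of the merged weights.
merge 3/50 + 3/25 → 9/50
merge 13/100 + 9/50 → 31/100
merge 9/50 + 6/25 → 21/50
merge 27/100 + 31/100 → 29/50
merge 21/50 + 29/50 → 1
L = 9/50 + 31/100 + 21/50 + 29/50 + 1 = 249/100 = 2.49 bits/symbol.

2.49 bits/symbol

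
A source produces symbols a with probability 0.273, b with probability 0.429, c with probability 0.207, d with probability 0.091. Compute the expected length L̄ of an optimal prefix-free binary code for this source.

1.869 bits/symbol

Repeatedly combine the two least-probable nodes; the expected code length is the sum of the merged weights.
merge 91/1000 + 207/1000 → 149/500
merge 273/1000 + 149/500 → 571/1000
merge 429/1000 + 571/1000 → 1
L = 149/500 + 571/1000 + 1 = 1869/1000 = 1.869 bits/symbol.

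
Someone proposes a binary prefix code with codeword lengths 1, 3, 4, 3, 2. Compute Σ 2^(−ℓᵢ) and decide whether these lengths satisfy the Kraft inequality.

With common denominator 2^4 = 16: Σ 2^(−ℓᵢ) = 8/16 + 2/16 + 1/16 + 2/16 + 4/16 = 17/16 = 1.0625.
Kraft's inequality requires Σ ≤ 1; here Σ = 1.0625 > 1, so no such prefix code exists.

1.0625; no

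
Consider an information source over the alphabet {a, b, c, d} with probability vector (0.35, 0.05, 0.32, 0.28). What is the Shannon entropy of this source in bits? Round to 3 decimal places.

H = −Σ pᵢ log₂ pᵢ.
−0.35·log₂(0.35) = 0.5301
−0.05·log₂(0.05) = 0.2161
−0.32·log₂(0.32) = 0.5260
−0.28·log₂(0.28) = 0.5142
Sum ≈ 1.7865 → 1.786 bits.

1.786 bits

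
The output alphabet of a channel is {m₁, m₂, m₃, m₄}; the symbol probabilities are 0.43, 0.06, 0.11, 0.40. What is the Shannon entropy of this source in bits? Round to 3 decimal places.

H = −Σ pᵢ log₂ pᵢ.
−0.43·log₂(0.43) = 0.5236
−0.06·log₂(0.06) = 0.2435
−0.11·log₂(0.11) = 0.3503
−0.40·log₂(0.40) = 0.5288
Sum ≈ 1.6462 → 1.646 bits.

1.646 bits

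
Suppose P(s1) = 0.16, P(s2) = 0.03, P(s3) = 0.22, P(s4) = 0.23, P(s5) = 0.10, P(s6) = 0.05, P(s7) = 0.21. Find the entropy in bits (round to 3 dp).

H = −Σ pᵢ log₂ pᵢ.
−0.16·log₂(0.16) = 0.4230
−0.03·log₂(0.03) = 0.1518
−0.22·log₂(0.22) = 0.4806
−0.23·log₂(0.23) = 0.4877
−0.10·log₂(0.10) = 0.3322
−0.05·log₂(0.05) = 0.2161
−0.21·log₂(0.21) = 0.4728
Sum ≈ 2.5641 → 2.564 bits.

2.564 bits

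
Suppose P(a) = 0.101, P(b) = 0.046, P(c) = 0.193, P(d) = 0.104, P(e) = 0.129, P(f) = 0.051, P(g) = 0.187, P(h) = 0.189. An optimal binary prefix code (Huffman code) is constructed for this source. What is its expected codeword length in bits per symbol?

2.904 bits/symbol

Repeatedly combine the two least-probable nodes; the expected code length is the sum of the merged weights.
merge 23/500 + 51/1000 → 97/1000
merge 97/1000 + 101/1000 → 99/500
merge 13/125 + 129/1000 → 233/1000
merge 187/1000 + 189/1000 → 47/125
merge 193/1000 + 99/500 → 391/1000
merge 233/1000 + 47/125 → 609/1000
merge 391/1000 + 609/1000 → 1
L = 97/1000 + 99/500 + 233/1000 + 47/125 + 391/1000 + 609/1000 + 1 = 363/125 = 2.904 bits/symbol.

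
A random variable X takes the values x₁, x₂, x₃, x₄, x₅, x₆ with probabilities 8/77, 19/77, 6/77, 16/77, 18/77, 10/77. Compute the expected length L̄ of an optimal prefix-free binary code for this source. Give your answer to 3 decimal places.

Repeatedly combine the two least-probable nodes; the expected code length is the sum of the merged weights.
merge 6/77 + 8/77 → 2/11
merge 10/77 + 2/11 → 24/77
merge 16/77 + 18/77 → 34/77
merge 19/77 + 24/77 → 43/77
merge 34/77 + 43/77 → 1
L = 2/11 + 24/77 + 34/77 + 43/77 + 1 = 192/77 ≈ 2.494 bits/symbol.

2.494 bits/symbol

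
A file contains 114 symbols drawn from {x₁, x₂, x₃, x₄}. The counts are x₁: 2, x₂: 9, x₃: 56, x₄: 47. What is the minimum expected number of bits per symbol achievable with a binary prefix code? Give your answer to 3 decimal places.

Probabilities are the counts divided by 114.
Repeatedly combine the two least-probable nodes; the expected code length is the sum of the merged weights.
merge 1/57 + 3/38 → 11/114
merge 11/114 + 47/114 → 29/57
merge 28/57 + 29/57 → 1
L = 11/114 + 29/57 + 1 = 61/38 ≈ 1.605 bits/symbol.

1.605 bits/symbol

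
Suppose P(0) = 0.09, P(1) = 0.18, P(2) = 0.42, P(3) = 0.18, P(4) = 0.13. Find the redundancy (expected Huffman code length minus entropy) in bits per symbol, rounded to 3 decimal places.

0.048 bits

Entropy H = −Σ p log₂ p ≈ 2.1116 bits.
Huffman merges: 9/100+13/100→11/50; 9/50+9/50→9/25; 11/50+9/25→29/50; 21/50+29/50→1. L = 54/25 ≈ 2.1600.
L − H = 2.1600 − 2.1116 = 0.048 bits.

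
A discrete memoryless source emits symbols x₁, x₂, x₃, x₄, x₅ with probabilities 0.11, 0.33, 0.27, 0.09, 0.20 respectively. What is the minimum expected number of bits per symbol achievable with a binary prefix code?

Repeatedly combine the two least-probable nodes; the expected code length is the sum of the merged weights.
merge 9/100 + 11/100 → 1/5
merge 1/5 + 1/5 → 2/5
merge 27/100 + 33/100 → 3/5
merge 2/5 + 3/5 → 1
L = 1/5 + 2/5 + 3/5 + 1 = 11/5 = 2.2 bits/symbol.

2.2 bits/symbol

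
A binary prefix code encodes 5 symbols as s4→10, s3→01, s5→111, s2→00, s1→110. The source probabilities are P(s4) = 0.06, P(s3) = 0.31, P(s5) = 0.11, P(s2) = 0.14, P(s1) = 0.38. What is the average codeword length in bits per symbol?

2.49 bits/symbol

L̄ = Σ pᵢ·ℓᵢ = 0.06·2 + 0.31·2 + 0.11·3 + 0.14·2 + 0.38·3 = 2.49 bits/symbol.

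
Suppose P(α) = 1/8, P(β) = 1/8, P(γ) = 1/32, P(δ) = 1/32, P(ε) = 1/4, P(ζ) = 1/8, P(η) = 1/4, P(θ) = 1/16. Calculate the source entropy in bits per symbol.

2.6875 bits

Each probability is a power of 1/2, so log₂(1/p) is an integer.
H = Σ p·log₂(1/p) = 1/8·3 + 1/8·3 + 1/32·5 + 1/32·5 + 1/4·2 + 1/8·3 + 1/4·2 + 1/16·4 = 2.6875 bits.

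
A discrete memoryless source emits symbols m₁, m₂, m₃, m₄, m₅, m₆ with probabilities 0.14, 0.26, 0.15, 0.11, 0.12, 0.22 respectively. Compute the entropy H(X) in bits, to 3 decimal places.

H = −Σ pᵢ log₂ pᵢ.
−0.14·log₂(0.14) = 0.3971
−0.26·log₂(0.26) = 0.5053
−0.15·log₂(0.15) = 0.4105
−0.11·log₂(0.11) = 0.3503
−0.12·log₂(0.12) = 0.3671
−0.22·log₂(0.22) = 0.4806
Sum ≈ 2.5109 → 2.511 bits.

2.511 bits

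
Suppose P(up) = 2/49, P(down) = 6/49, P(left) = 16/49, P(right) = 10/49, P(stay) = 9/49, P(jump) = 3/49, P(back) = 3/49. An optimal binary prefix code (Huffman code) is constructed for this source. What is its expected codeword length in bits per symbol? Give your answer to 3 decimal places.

2.551 bits/symbol

Repeatedly combine the two least-probable nodes; the expected code length is the sum of the merged weights.
merge 2/49 + 3/49 → 5/49
merge 3/49 + 5/49 → 8/49
merge 6/49 + 8/49 → 2/7
merge 9/49 + 10/49 → 19/49
merge 2/7 + 16/49 → 30/49
merge 19/49 + 30/49 → 1
L = 5/49 + 8/49 + 2/7 + 19/49 + 30/49 + 1 = 125/49 ≈ 2.551 bits/symbol.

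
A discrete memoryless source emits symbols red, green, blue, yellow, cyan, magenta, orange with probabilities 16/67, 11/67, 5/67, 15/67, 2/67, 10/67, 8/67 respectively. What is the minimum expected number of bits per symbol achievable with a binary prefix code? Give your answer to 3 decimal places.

2.642 bits/symbol

Repeatedly combine the two least-probable nodes; the expected code length is the sum of the merged weights.
merge 2/67 + 5/67 → 7/67
merge 7/67 + 8/67 → 15/67
merge 10/67 + 11/67 → 21/67
merge 15/67 + 15/67 → 30/67
merge 16/67 + 21/67 → 37/67
merge 30/67 + 37/67 → 1
L = 7/67 + 15/67 + 21/67 + 30/67 + 37/67 + 1 = 177/67 ≈ 2.642 bits/symbol.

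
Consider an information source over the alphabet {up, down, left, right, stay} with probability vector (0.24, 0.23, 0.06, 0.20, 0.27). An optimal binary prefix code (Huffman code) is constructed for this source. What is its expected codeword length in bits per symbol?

2.26 bits/symbol

Repeatedly combine the two least-probable nodes; the expected code length is the sum of the merged weights.
merge 3/50 + 1/5 → 13/50
merge 23/100 + 6/25 → 47/100
merge 13/50 + 27/100 → 53/100
merge 47/100 + 53/100 → 1
L = 13/50 + 47/100 + 53/100 + 1 = 113/50 = 2.26 bits/symbol.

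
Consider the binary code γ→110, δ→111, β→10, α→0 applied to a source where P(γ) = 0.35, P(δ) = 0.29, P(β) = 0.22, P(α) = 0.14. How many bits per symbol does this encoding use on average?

L̄ = Σ pᵢ·ℓᵢ = 0.35·3 + 0.29·3 + 0.22·2 + 0.14·1 = 2.5 bits/symbol.

2.5 bits/symbol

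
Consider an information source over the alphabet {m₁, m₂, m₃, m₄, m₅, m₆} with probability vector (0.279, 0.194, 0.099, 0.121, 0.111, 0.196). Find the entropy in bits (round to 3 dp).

2.485 bits

H = −Σ pᵢ log₂ pᵢ.
−0.279·log₂(0.279) = 0.5138
−0.194·log₂(0.194) = 0.4590
−0.099·log₂(0.099) = 0.3303
−0.121·log₂(0.121) = 0.3687
−0.111·log₂(0.111) = 0.3520
−0.196·log₂(0.196) = 0.4608
Sum ≈ 2.4846 → 2.485 bits.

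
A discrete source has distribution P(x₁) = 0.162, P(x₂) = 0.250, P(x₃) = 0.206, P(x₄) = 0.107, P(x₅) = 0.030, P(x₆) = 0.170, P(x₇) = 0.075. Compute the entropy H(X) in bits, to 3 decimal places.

H = −Σ pᵢ log₂ pᵢ.
−0.162·log₂(0.162) = 0.4254
−0.250·log₂(0.250) = 0.5000
−0.206·log₂(0.206) = 0.4695
−0.107·log₂(0.107) = 0.3450
−0.030·log₂(0.030) = 0.1518
−0.170·log₂(0.170) = 0.4346
−0.075·log₂(0.075) = 0.2803
Sum ≈ 2.6066 → 2.607 bits.

2.607 bits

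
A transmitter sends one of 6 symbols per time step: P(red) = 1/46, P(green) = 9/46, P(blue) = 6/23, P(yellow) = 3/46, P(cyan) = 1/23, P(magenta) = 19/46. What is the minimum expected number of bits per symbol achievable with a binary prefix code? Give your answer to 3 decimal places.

Repeatedly combine the two least-probable nodes; the expected code length is the sum of the merged weights.
merge 1/46 + 1/23 → 3/46
merge 3/46 + 3/46 → 3/23
merge 3/23 + 9/46 → 15/46
merge 6/23 + 15/46 → 27/46
merge 19/46 + 27/46 → 1
L = 3/46 + 3/23 + 15/46 + 27/46 + 1 = 97/46 ≈ 2.109 bits/symbol.

2.109 bits/symbol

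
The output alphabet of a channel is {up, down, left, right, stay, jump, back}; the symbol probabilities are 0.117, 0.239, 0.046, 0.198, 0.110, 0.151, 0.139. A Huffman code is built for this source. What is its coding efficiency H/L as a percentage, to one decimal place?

Entropy H = −Σ p log₂ p ≈ 2.6805 bits.
Huffman merges: 23/500+11/100→39/250; 117/1000+139/1000→32/125; 151/1000+39/250→307/1000; 99/500+239/1000→437/1000; 32/125+307/1000→563/1000; 437/1000+563/1000→1. L = 2719/1000 ≈ 2.7190.
Efficiency = H/L = 2.6805/2.7190 = 98.6%.

98.6%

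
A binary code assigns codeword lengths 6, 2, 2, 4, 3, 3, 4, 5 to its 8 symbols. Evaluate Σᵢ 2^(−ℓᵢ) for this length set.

0.921875

With common denominator 2^6 = 64: Σ 2^(−ℓᵢ) = 1/64 + 16/64 + 16/64 + 4/64 + 8/64 + 8/64 + 4/64 + 2/64 = 59/64 = 0.921875.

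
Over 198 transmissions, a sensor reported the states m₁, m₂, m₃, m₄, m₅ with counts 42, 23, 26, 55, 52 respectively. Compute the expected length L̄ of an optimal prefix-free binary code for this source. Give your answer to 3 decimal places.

Probabilities are the counts divided by 198.
Repeatedly combine the two least-probable nodes; the expected code length is the sum of the merged weights.
merge 23/198 + 13/99 → 49/198
merge 7/33 + 49/198 → 91/198
merge 26/99 + 5/18 → 107/198
merge 91/198 + 107/198 → 1
L = 49/198 + 91/198 + 107/198 + 1 = 445/198 ≈ 2.247 bits/symbol.

2.247 bits/symbol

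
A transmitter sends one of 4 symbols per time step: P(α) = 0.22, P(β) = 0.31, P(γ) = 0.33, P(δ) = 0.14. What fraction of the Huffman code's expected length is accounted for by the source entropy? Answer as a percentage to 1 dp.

Entropy H = −Σ p log₂ p ≈ 1.9293 bits.
Huffman merges: 7/50+11/50→9/25; 31/100+33/100→16/25; 9/25+16/25→1. L = 2 ≈ 2.0000.
Efficiency = H/L = 1.9293/2.0000 = 96.5%.

96.5%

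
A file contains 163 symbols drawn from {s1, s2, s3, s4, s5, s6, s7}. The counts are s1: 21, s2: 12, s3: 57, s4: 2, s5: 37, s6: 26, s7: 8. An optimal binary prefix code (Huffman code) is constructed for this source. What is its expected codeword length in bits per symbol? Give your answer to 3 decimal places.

Probabilities are the counts divided by 163.
Repeatedly combine the two least-probable nodes; the expected code length is the sum of the merged weights.
merge 2/163 + 8/163 → 10/163
merge 10/163 + 12/163 → 22/163
merge 21/163 + 22/163 → 43/163
merge 26/163 + 37/163 → 63/163
merge 43/163 + 57/163 → 100/163
merge 63/163 + 100/163 → 1
L = 10/163 + 22/163 + 43/163 + 63/163 + 100/163 + 1 = 401/163 ≈ 2.460 bits/symbol.

2.460 bits/symbol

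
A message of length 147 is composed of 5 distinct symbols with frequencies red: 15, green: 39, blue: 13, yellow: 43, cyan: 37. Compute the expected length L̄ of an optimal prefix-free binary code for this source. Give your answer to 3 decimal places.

Probabilities are the counts divided by 147.
Repeatedly combine the two least-probable nodes; the expected code length is the sum of the merged weights.
merge 13/147 + 5/49 → 4/21
merge 4/21 + 37/147 → 65/147
merge 13/49 + 43/147 → 82/147
merge 65/147 + 82/147 → 1
L = 4/21 + 65/147 + 82/147 + 1 = 46/21 ≈ 2.190 bits/symbol.

2.190 bits/symbol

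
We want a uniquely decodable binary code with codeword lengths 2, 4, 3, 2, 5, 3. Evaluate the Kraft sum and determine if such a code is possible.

0.84375; yes

With common denominator 2^5 = 32: Σ 2^(−ℓᵢ) = 8/32 + 2/32 + 4/32 + 8/32 + 1/32 + 4/32 = 27/32 = 0.84375.
Kraft's inequality requires Σ ≤ 1; here Σ = 0.84375 ≤ 1, so such a prefix code exists.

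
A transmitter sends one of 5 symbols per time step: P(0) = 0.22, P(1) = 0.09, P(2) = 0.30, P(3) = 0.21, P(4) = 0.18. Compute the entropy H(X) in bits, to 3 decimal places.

H = −Σ pᵢ log₂ pᵢ.
−0.22·log₂(0.22) = 0.4806
−0.09·log₂(0.09) = 0.3127
−0.30·log₂(0.30) = 0.5211
−0.21·log₂(0.21) = 0.4728
−0.18·log₂(0.18) = 0.4453
Sum ≈ 2.2324 → 2.232 bits.

2.232 bits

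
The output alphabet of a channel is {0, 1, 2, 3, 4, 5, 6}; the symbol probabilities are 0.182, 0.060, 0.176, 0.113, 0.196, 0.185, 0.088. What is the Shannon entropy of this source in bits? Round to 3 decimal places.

2.707 bits

H = −Σ pᵢ log₂ pᵢ.
−0.182·log₂(0.182) = 0.4474
−0.060·log₂(0.060) = 0.2435
−0.176·log₂(0.176) = 0.4411
−0.113·log₂(0.113) = 0.3555
−0.196·log₂(0.196) = 0.4608
−0.185·log₂(0.185) = 0.4504
−0.088·log₂(0.088) = 0.3086
Sum ≈ 2.7072 → 2.707 bits.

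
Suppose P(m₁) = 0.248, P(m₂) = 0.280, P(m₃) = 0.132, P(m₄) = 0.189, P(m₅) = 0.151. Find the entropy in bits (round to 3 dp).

H = −Σ pᵢ log₂ pᵢ.
−0.248·log₂(0.248) = 0.4989
−0.280·log₂(0.280) = 0.5142
−0.132·log₂(0.132) = 0.3856
−0.189·log₂(0.189) = 0.4543
−0.151·log₂(0.151) = 0.4118
Sum ≈ 2.2648 → 2.265 bits.

2.265 bits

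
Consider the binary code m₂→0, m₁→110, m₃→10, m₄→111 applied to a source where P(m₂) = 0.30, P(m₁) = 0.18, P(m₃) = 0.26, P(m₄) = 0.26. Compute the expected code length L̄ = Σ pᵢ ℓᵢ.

2.14 bits/symbol

L̄ = Σ pᵢ·ℓᵢ = 0.30·1 + 0.18·3 + 0.26·2 + 0.26·3 = 2.14 bits/symbol.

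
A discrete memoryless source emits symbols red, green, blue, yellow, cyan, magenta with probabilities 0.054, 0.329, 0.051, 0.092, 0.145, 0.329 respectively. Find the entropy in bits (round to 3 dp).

H = −Σ pᵢ log₂ pᵢ.
−0.054·log₂(0.054) = 0.2274
−0.329·log₂(0.329) = 0.5277
−0.051·log₂(0.051) = 0.2190
−0.092·log₂(0.092) = 0.3167
−0.145·log₂(0.145) = 0.4040
−0.329·log₂(0.329) = 0.5277
Sum ≈ 2.2223 → 2.222 bits.

2.222 bits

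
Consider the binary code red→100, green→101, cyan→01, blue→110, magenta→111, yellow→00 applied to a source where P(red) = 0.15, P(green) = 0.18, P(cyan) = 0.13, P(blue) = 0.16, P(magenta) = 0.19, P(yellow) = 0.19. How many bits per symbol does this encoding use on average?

2.68 bits/symbol

L̄ = Σ pᵢ·ℓᵢ = 0.15·3 + 0.18·3 + 0.13·2 + 0.16·3 + 0.19·3 + 0.19·2 = 2.68 bits/symbol.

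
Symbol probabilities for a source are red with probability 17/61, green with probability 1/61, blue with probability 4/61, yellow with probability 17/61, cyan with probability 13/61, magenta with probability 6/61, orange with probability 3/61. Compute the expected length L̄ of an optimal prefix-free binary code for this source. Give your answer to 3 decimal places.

2.426 bits/symbol

Repeatedly combine the two least-probable nodes; the expected code length is the sum of the merged weights.
merge 1/61 + 3/61 → 4/61
merge 4/61 + 4/61 → 8/61
merge 6/61 + 8/61 → 14/61
merge 13/61 + 14/61 → 27/61
merge 17/61 + 17/61 → 34/61
merge 27/61 + 34/61 → 1
L = 4/61 + 8/61 + 14/61 + 27/61 + 34/61 + 1 = 148/61 ≈ 2.426 bits/symbol.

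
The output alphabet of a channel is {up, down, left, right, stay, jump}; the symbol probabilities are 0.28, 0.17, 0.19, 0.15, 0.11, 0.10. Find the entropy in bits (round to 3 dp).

2.497 bits

H = −Σ pᵢ log₂ pᵢ.
−0.28·log₂(0.28) = 0.5142
−0.17·log₂(0.17) = 0.4346
−0.19·log₂(0.19) = 0.4552
−0.15·log₂(0.15) = 0.4105
−0.11·log₂(0.11) = 0.3503
−0.10·log₂(0.10) = 0.3322
Sum ≈ 2.4971 → 2.497 bits.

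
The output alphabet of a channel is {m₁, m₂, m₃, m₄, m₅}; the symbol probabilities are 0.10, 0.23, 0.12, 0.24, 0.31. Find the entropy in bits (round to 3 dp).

H = −Σ pᵢ log₂ pᵢ.
−0.10·log₂(0.10) = 0.3322
−0.23·log₂(0.23) = 0.4877
−0.12·log₂(0.12) = 0.3671
−0.24·log₂(0.24) = 0.4941
−0.31·log₂(0.31) = 0.5238
Sum ≈ 2.2049 → 2.205 bits.

2.205 bits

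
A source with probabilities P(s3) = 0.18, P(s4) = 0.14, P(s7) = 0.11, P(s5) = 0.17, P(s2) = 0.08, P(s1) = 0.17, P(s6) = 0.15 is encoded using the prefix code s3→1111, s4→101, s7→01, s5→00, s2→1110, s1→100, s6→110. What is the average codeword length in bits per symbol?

L̄ = Σ pᵢ·ℓᵢ = 0.18·4 + 0.14·3 + 0.11·2 + 0.17·2 + 0.08·4 + 0.17·3 + 0.15·3 = 2.98 bits/symbol.

2.98 bits/symbol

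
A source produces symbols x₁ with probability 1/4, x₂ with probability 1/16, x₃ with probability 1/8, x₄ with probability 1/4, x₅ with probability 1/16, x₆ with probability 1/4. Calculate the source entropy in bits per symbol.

Each probability is a power of 1/2, so log₂(1/p) is an integer.
H = Σ p·log₂(1/p) = 1/4·2 + 1/16·4 + 1/8·3 + 1/4·2 + 1/16·4 + 1/4·2 = 2.375 bits.

2.375 bits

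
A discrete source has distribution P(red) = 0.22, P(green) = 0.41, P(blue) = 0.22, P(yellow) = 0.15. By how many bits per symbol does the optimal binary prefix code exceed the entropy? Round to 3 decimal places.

0.061 bits

Entropy H = −Σ p log₂ p ≈ 1.8991 bits.
Huffman merges: 3/20+11/50→37/100; 11/50+37/100→59/100; 41/100+59/100→1. L = 49/25 ≈ 1.9600.
L − H = 1.9600 − 1.8991 = 0.061 bits.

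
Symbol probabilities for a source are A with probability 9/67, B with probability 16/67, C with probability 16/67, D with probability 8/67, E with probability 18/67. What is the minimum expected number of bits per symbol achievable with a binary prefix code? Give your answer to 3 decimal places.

2.254 bits/symbol

Repeatedly combine the two least-probable nodes; the expected code length is the sum of the merged weights.
merge 8/67 + 9/67 → 17/67
merge 16/67 + 16/67 → 32/67
merge 17/67 + 18/67 → 35/67
merge 32/67 + 35/67 → 1
L = 17/67 + 32/67 + 35/67 + 1 = 151/67 ≈ 2.254 bits/symbol.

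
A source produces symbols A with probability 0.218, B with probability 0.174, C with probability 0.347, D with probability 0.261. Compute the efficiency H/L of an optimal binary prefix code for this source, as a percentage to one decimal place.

97.7%

Entropy H = −Σ p log₂ p ≈ 1.9537 bits.
Huffman merges: 87/500+109/500→49/125; 261/1000+347/1000→76/125; 49/125+76/125→1. L = 2 ≈ 2.0000.
Efficiency = H/L = 1.9537/2.0000 = 97.7%.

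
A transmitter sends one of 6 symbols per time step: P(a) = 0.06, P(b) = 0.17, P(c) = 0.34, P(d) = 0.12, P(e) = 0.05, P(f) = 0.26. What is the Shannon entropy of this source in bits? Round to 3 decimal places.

2.296 bits

H = −Σ pᵢ log₂ pᵢ.
−0.06·log₂(0.06) = 0.2435
−0.17·log₂(0.17) = 0.4346
−0.34·log₂(0.34) = 0.5292
−0.12·log₂(0.12) = 0.3671
−0.05·log₂(0.05) = 0.2161
−0.26·log₂(0.26) = 0.5053
Sum ≈ 2.2957 → 2.296 bits.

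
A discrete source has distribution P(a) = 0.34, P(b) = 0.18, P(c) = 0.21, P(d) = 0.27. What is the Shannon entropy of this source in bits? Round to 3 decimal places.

H = −Σ pᵢ log₂ pᵢ.
−0.34·log₂(0.34) = 0.5292
−0.18·log₂(0.18) = 0.4453
−0.21·log₂(0.21) = 0.4728
−0.27·log₂(0.27) = 0.5100
Sum ≈ 1.9573 → 1.957 bits.

1.957 bits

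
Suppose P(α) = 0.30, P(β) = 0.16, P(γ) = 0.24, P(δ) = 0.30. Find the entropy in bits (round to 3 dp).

H = −Σ pᵢ log₂ pᵢ.
−0.30·log₂(0.30) = 0.5211
−0.16·log₂(0.16) = 0.4230
−0.24·log₂(0.24) = 0.4941
−0.30·log₂(0.30) = 0.5211
Sum ≈ 1.9593 → 1.959 bits.

1.959 bits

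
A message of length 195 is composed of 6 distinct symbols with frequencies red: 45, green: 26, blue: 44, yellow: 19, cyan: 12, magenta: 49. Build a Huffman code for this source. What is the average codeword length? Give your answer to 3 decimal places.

Probabilities are the counts divided by 195.
Repeatedly combine the two least-probable nodes; the expected code length is the sum of the merged weights.
merge 4/65 + 19/195 → 31/195
merge 2/15 + 31/195 → 19/65
merge 44/195 + 3/13 → 89/195
merge 49/195 + 19/65 → 106/195
merge 89/195 + 106/195 → 1
L = 31/195 + 19/65 + 89/195 + 106/195 + 1 = 478/195 ≈ 2.451 bits/symbol.

2.451 bits/symbol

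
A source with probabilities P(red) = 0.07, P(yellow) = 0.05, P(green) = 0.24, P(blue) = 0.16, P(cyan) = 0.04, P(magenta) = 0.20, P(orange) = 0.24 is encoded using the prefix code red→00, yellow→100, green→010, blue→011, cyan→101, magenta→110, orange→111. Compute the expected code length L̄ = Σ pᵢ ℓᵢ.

2.93 bits/symbol

L̄ = Σ pᵢ·ℓᵢ = 0.07·2 + 0.05·3 + 0.24·3 + 0.16·3 + 0.04·3 + 0.20·3 + 0.24·3 = 2.93 bits/symbol.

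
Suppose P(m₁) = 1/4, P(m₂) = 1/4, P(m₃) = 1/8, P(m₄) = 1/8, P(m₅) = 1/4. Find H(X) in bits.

Each probability is a power of 1/2, so log₂(1/p) is an integer.
H = Σ p·log₂(1/p) = 1/4·2 + 1/4·2 + 1/8·3 + 1/8·3 + 1/4·2 = 2.25 bits.

2.25 bits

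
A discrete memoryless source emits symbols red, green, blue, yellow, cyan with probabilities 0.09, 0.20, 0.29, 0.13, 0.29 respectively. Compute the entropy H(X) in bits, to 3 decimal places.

H = −Σ pᵢ log₂ pᵢ.
−0.09·log₂(0.09) = 0.3127
−0.20·log₂(0.20) = 0.4644
−0.29·log₂(0.29) = 0.5179
−0.13·log₂(0.13) = 0.3826
−0.29·log₂(0.29) = 0.5179
Sum ≈ 2.1955 → 2.195 bits.

2.195 bits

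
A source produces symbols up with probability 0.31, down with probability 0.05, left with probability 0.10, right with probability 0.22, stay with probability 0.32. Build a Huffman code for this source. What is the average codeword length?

2.15 bits/symbol

Repeatedly combine the two least-probable nodes; the expected code length is the sum of the merged weights.
merge 1/20 + 1/10 → 3/20
merge 3/20 + 11/50 → 37/100
merge 31/100 + 8/25 → 63/100
merge 37/100 + 63/100 → 1
L = 3/20 + 37/100 + 63/100 + 1 = 43/20 = 2.15 bits/symbol.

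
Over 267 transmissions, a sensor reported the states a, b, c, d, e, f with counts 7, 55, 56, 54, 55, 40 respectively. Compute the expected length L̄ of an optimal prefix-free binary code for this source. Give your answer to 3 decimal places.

2.554 bits/symbol

Probabilities are the counts divided by 267.
Repeatedly combine the two least-probable nodes; the expected code length is the sum of the merged weights.
merge 7/267 + 40/267 → 47/267
merge 47/267 + 18/89 → 101/267
merge 55/267 + 55/267 → 110/267
merge 56/267 + 101/267 → 157/267
merge 110/267 + 157/267 → 1
L = 47/267 + 101/267 + 110/267 + 157/267 + 1 = 682/267 ≈ 2.554 bits/symbol.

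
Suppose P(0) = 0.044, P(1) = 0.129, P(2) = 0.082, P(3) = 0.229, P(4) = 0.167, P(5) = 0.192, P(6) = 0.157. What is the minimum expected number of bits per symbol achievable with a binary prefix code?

Repeatedly combine the two least-probable nodes; the expected code length is the sum of the merged weights.
merge 11/250 + 41/500 → 63/500
merge 63/500 + 129/1000 → 51/200
merge 157/1000 + 167/1000 → 81/250
merge 24/125 + 229/1000 → 421/1000
merge 51/200 + 81/250 → 579/1000
merge 421/1000 + 579/1000 → 1
L = 63/500 + 51/200 + 81/250 + 421/1000 + 579/1000 + 1 = 541/200 = 2.705 bits/symbol.

2.705 bits/symbol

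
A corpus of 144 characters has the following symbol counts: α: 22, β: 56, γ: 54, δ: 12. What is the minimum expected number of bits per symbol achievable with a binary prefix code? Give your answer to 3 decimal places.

1.847 bits/symbol

Probabilities are the counts divided by 144.
Repeatedly combine the two least-probable nodes; the expected code length is the sum of the merged weights.
merge 1/12 + 11/72 → 17/72
merge 17/72 + 3/8 → 11/18
merge 7/18 + 11/18 → 1
L = 17/72 + 11/18 + 1 = 133/72 ≈ 1.847 bits/symbol.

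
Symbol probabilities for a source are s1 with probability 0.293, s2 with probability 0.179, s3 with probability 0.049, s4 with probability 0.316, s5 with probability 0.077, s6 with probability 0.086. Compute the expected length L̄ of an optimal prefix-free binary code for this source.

2.338 bits/symbol

Repeatedly combine the two least-probable nodes; the expected code length is the sum of the merged weights.
merge 49/1000 + 77/1000 → 63/500
merge 43/500 + 63/500 → 53/250
merge 179/1000 + 53/250 → 391/1000
merge 293/1000 + 79/250 → 609/1000
merge 391/1000 + 609/1000 → 1
L = 63/500 + 53/250 + 391/1000 + 609/1000 + 1 = 1169/500 = 2.338 bits/symbol.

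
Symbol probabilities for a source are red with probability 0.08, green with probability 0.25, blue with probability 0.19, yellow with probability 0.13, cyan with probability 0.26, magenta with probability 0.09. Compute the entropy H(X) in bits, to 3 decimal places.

2.447 bits

H = −Σ pᵢ log₂ pᵢ.
−0.08·log₂(0.08) = 0.2915
−0.25·log₂(0.25) = 0.5000
−0.19·log₂(0.19) = 0.4552
−0.13·log₂(0.13) = 0.3826
−0.26·log₂(0.26) = 0.5053
−0.09·log₂(0.09) = 0.3127
Sum ≈ 2.4473 → 2.447 bits.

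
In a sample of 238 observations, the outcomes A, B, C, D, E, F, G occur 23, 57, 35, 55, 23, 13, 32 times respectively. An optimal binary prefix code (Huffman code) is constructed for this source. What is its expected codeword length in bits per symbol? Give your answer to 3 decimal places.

2.681 bits/symbol

Probabilities are the counts divided by 238.
Repeatedly combine the two least-probable nodes; the expected code length is the sum of the merged weights.
merge 13/238 + 23/238 → 18/119
merge 23/238 + 16/119 → 55/238
merge 5/34 + 18/119 → 71/238
merge 55/238 + 55/238 → 55/119
merge 57/238 + 71/238 → 64/119
merge 55/119 + 64/119 → 1
L = 18/119 + 55/238 + 71/238 + 55/119 + 64/119 + 1 = 319/119 ≈ 2.681 bits/symbol.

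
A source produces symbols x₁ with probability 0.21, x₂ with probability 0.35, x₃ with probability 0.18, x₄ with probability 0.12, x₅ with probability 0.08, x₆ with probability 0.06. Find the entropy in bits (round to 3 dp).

2.350 bits

H = −Σ pᵢ log₂ pᵢ.
−0.21·log₂(0.21) = 0.4728
−0.35·log₂(0.35) = 0.5301
−0.18·log₂(0.18) = 0.4453
−0.12·log₂(0.12) = 0.3671
−0.08·log₂(0.08) = 0.2915
−0.06·log₂(0.06) = 0.2435
Sum ≈ 2.3503 → 2.350 bits.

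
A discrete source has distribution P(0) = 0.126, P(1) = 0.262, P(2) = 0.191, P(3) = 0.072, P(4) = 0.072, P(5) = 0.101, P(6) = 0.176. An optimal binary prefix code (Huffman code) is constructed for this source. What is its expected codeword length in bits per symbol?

Repeatedly combine the two least-probable nodes; the expected code length is the sum of the merged weights.
merge 9/125 + 9/125 → 18/125
merge 101/1000 + 63/500 → 227/1000
merge 18/125 + 22/125 → 8/25
merge 191/1000 + 227/1000 → 209/500
merge 131/500 + 8/25 → 291/500
merge 209/500 + 291/500 → 1
L = 18/125 + 227/1000 + 8/25 + 209/500 + 291/500 + 1 = 2691/1000 = 2.691 bits/symbol.

2.691 bits/symbol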